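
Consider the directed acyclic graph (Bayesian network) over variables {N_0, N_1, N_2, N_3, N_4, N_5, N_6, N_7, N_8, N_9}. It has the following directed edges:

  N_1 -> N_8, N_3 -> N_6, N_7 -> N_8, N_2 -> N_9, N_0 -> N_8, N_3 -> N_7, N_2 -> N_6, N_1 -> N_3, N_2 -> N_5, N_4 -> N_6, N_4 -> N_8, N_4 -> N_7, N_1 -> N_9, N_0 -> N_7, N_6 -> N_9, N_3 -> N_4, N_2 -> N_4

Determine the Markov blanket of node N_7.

{N_0, N_1, N_3, N_4, N_8}

A node's Markov blanket = Pa ∪ Ch ∪ (parents of Ch other than the node itself).
Parents of N_7: N_0, N_3, N_4.
Ch(N_7) = {N_8}.
For each child, the remaining parents (spouses of N_7):
  parents(N_8) \ {N_7} = {N_0, N_1, N_4}.
Taking the union gives {N_0, N_1, N_3, N_4, N_8}.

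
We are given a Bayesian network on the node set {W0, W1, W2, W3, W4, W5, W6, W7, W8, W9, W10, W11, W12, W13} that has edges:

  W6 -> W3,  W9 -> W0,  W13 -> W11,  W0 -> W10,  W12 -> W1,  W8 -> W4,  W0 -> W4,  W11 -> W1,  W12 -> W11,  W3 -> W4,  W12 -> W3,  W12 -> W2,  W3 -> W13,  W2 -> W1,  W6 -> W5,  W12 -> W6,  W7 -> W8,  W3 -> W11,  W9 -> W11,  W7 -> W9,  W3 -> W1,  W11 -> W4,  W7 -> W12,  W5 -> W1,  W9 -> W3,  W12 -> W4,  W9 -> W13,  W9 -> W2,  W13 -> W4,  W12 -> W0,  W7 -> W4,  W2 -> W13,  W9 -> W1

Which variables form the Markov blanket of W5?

Recall MB(v) = parents ∪ children ∪ spouses, where spouses are the other parents of v's children.
Pa(W5) = {W6}.
Children of W5: W1.
Co-parents of W5 (other parents of its children):
  parents(W1) \ {W5} = {W2, W3, W9, W11, W12}.
MB(W5) = {W1, W2, W3, W6, W9, W11, W12}.

{W1, W2, W3, W6, W9, W11, W12}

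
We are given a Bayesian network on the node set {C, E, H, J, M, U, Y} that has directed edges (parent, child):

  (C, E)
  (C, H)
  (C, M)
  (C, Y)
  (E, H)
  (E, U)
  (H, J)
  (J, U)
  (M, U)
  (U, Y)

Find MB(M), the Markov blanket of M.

Recall MB(v) = parents ∪ children ∪ spouses, where spouses are the other parents of v's children.
Parents of M: C.
M's children: U.
Other parents of M's children:
  U's other parents are E, J.
Union: {C} ∪ {U} ∪ {E, J} = {C, E, J, U}.

{C, E, J, U}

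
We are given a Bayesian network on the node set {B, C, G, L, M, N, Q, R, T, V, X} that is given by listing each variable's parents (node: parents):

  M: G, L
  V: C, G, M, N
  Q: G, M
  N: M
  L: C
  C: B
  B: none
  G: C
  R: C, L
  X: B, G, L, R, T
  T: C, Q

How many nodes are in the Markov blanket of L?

7

Recall MB(v) = parents ∪ children ∪ spouses, where spouses are the other parents of v's children.
L's parents: C.
L's children: M, R, X.
Co-parents of L (other parents of its children):
  M: G
  R: C
  X: B, G, R, T
MB(L) = {B, C, G, M, R, T, X}, which has 7 nodes.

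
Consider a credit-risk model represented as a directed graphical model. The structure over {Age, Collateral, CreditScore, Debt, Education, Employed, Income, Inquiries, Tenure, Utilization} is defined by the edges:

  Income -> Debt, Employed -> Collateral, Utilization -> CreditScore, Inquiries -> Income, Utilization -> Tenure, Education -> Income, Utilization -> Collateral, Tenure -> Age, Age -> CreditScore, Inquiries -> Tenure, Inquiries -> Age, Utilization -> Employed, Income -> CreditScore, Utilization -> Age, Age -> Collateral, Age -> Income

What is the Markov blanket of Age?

{Collateral, CreditScore, Education, Employed, Income, Inquiries, Tenure, Utilization}

The Markov blanket of a node is its parents, its children, and the other parents of its children.
Age's children: Collateral, CreditScore, Income.
Pa(Age) = {Inquiries, Tenure, Utilization}.
Parents of each child, excluding Age:
  Income's other parents are Education, Inquiries.
  CreditScore's other parents are Income, Utilization.
  Collateral's other parents are Employed, Utilization.
Union: {Inquiries, Tenure, Utilization} ∪ {Collateral, CreditScore, Income} ∪ {Education, Employed, Income, Inquiries, Utilization} = {Collateral, CreditScore, Education, Employed, Income, Inquiries, Tenure, Utilization}.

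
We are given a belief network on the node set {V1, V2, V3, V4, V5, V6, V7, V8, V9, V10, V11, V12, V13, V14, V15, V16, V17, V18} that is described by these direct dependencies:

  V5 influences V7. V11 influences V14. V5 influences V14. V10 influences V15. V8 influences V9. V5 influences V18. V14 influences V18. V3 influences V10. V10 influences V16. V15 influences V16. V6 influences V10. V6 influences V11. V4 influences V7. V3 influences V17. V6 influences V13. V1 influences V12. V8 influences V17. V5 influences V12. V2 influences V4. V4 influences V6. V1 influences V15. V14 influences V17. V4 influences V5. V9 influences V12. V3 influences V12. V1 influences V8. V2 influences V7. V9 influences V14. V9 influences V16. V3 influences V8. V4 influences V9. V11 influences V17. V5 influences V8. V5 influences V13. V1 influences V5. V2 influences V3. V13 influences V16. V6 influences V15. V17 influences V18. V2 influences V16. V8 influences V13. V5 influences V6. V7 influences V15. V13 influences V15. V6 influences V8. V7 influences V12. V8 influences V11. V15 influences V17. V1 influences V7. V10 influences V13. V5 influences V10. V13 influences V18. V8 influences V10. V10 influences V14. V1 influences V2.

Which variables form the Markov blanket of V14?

A node's Markov blanket = Pa ∪ Ch ∪ (parents of Ch other than the node itself).
Pa(V14) = {V5, V9, V10, V11}.
V14's children: V17, V18.
Parents of each child, excluding V14:
  V17: V3, V8, V11, V15
  V18: V5, V13, V17
So the Markov blanket of V14 is {V3, V5, V8, V9, V10, V11, V13, V15, V17, V18}.

{V3, V5, V8, V9, V10, V11, V13, V15, V17, V18}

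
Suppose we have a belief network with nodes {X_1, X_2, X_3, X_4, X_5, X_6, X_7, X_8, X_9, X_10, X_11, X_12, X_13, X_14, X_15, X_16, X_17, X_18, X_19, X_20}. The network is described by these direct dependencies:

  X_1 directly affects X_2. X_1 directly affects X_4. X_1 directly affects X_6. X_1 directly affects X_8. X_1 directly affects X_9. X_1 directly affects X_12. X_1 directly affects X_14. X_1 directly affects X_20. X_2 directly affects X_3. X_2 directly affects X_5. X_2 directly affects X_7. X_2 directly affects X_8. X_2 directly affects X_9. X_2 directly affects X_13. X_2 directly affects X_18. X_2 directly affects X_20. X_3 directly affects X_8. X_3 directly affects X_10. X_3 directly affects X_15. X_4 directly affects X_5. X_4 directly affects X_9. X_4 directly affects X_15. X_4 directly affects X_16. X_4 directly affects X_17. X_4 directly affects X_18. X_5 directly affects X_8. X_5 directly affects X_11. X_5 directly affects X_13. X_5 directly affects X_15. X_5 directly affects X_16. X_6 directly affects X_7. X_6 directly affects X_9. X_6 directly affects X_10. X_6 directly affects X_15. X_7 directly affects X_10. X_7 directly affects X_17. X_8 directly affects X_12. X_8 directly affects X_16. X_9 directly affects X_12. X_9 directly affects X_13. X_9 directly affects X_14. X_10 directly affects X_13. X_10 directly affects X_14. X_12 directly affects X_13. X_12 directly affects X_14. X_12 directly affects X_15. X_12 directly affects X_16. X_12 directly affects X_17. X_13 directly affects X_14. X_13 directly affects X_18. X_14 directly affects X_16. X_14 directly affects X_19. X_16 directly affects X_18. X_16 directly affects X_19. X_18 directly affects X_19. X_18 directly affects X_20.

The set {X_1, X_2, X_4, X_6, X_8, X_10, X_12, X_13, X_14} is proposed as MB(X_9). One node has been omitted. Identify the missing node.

A node's Markov blanket = Pa ∪ Ch ∪ (parents of Ch other than the node itself).
X_9's parents: X_1, X_2, X_4, X_6.
Children of X_9: X_12, X_13, X_14.
Other parents of X_9's children:
  parents(X_12) \ {X_9} = {X_1, X_8}.
  X_13 also has parents X_2, X_5, X_10, X_12.
  X_14's other parents are X_1, X_10, X_12, X_13.
MB(X_9) = {X_1, X_2, X_4, X_5, X_6, X_8, X_10, X_12, X_13, X_14}.
Comparing with the claimed set, X_5 is missing.

X_5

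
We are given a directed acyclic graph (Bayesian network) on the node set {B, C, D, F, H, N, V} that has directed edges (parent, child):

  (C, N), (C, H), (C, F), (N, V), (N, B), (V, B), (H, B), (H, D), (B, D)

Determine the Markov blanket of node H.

{B, C, D, N, V}

H has parent C.
H's children: B, D.
For each child, the remaining parents (spouses of H):
  parents(B) \ {H} = {N, V}.
  parents(D) \ {H} = {B}.
Union: {C} ∪ {B, D} ∪ {B, N, V} = {B, C, D, N, V}.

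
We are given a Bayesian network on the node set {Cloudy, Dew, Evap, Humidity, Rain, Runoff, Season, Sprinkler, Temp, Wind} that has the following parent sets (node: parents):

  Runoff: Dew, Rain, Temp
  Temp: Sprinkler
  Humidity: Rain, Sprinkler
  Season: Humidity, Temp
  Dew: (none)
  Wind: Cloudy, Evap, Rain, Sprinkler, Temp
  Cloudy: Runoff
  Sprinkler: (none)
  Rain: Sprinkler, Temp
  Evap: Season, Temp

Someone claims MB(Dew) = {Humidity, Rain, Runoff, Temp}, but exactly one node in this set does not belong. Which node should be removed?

A node's Markov blanket = Pa ∪ Ch ∪ (parents of Ch other than the node itself).
Parents of Dew: none.
Dew has child Runoff.
For each child, the remaining parents (spouses of Dew):
  Runoff: Rain, Temp
MB(Dew) = {Rain, Runoff, Temp}.
Humidity is neither a parent, child, nor co-parent of Dew, so it does not belong.

Humidity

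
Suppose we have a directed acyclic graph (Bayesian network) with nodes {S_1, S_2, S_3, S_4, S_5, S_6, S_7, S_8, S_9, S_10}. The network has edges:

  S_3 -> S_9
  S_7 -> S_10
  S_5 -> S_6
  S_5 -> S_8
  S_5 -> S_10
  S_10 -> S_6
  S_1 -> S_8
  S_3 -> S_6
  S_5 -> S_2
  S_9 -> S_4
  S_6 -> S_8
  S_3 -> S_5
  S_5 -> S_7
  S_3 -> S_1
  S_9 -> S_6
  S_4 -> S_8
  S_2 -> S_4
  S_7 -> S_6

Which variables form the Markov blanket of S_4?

S_4 has child S_8.
S_4's parents: S_2, S_9.
Co-parents of S_4 (other parents of its children):
  S_8's other parents are S_1, S_5, S_6.
MB(S_4) = {S_1, S_2, S_5, S_6, S_8, S_9}.

{S_1, S_2, S_5, S_6, S_8, S_9}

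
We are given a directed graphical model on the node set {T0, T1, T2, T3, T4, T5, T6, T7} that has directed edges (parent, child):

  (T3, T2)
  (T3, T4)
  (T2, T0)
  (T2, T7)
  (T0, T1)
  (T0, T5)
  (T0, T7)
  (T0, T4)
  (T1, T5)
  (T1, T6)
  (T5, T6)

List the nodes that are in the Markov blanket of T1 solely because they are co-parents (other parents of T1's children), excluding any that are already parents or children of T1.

{}

Children of T1: T5, T6.
  parents(T5) \ {T1} = {T0}.
  parents(T6) \ {T1} = {T5}.
Excluding nodes already adjacent to T1 (T0, T5, T6), the co-parent-only contribution is {}.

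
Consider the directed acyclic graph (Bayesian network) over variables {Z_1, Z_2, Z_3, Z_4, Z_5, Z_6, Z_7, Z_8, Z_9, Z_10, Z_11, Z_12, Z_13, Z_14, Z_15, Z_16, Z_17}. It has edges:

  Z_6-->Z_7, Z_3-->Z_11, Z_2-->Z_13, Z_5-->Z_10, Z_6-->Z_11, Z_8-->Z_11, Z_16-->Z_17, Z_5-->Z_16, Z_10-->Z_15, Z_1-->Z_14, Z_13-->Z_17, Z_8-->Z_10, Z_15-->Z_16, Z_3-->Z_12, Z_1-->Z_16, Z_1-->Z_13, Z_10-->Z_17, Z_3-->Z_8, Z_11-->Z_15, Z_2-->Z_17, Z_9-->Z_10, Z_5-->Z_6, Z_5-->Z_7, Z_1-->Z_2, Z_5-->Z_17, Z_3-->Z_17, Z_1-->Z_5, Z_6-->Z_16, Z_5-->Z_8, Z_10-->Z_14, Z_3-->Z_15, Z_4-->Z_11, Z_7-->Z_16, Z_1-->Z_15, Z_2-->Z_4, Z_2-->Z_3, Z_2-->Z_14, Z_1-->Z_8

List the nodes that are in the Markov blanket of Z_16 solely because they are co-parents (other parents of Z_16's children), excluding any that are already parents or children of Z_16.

Children of Z_16: Z_17.
  Z_17's other parents are Z_2, Z_3, Z_5, Z_10, Z_13.
Excluding nodes already adjacent to Z_16 (Z_1, Z_5, Z_6, Z_7, Z_15, Z_17), the co-parent-only contribution is {Z_2, Z_3, Z_10, Z_13}.

{Z_2, Z_3, Z_10, Z_13}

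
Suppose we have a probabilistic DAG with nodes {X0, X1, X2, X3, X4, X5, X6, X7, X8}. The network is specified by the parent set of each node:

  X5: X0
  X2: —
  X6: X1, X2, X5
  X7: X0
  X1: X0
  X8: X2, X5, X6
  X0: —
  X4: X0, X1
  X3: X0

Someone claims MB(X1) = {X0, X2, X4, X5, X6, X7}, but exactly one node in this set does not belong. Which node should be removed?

X7

A node's Markov blanket = Pa ∪ Ch ∪ (parents of Ch other than the node itself).
X1 has parent X0.
Ch(X1) = {X4, X6}.
Co-parents of X1 (other parents of its children):
  X4's other parent is X0.
  X6's other parents are X2, X5.
MB(X1) = {X0, X2, X4, X5, X6}.
X7 is neither a parent, child, nor co-parent of X1, so it does not belong.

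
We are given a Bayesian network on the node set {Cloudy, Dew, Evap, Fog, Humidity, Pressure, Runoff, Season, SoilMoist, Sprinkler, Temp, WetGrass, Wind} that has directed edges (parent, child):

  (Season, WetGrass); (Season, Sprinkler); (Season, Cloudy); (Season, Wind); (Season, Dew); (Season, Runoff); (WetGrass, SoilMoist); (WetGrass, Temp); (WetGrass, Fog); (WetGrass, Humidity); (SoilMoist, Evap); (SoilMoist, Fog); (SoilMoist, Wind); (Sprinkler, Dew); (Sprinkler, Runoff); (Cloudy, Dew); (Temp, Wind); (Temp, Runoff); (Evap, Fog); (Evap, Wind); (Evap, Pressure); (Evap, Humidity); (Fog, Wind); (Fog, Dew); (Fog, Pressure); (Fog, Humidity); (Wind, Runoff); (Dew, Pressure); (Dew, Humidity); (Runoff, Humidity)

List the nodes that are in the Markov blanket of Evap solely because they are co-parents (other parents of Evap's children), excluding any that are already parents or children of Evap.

Children of Evap: Fog, Humidity, Pressure, Wind.
  Fog's other parents are SoilMoist, WetGrass.
  Wind also has parents Fog, Season, SoilMoist, Temp.
  Pressure's other parents are Dew, Fog.
  parents(Humidity) \ {Evap} = {Dew, Fog, Runoff, WetGrass}.
Excluding nodes already adjacent to Evap (Fog, Humidity, Pressure, SoilMoist, Wind), the co-parent-only contribution is {Dew, Runoff, Season, Temp, WetGrass}.

{Dew, Runoff, Season, Temp, WetGrass}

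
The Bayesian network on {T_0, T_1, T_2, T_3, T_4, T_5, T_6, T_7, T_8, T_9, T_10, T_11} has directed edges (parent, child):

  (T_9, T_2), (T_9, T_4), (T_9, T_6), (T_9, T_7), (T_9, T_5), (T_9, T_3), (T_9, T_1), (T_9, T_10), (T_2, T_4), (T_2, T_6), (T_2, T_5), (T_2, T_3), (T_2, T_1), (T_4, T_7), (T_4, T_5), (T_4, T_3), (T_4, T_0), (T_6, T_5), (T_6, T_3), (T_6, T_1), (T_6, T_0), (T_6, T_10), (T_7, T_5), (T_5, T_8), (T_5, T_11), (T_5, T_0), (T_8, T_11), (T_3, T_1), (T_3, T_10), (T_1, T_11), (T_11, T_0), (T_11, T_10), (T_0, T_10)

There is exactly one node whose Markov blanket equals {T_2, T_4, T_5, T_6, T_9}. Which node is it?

The target node must have every member of {T_2, T_4, T_5, T_6, T_9} as a parent, child, or co-parent, and no others.
Parents of T_7: T_4, T_9; children: T_5; co-parents: T_2, T_4, T_6, T_9.
These exactly cover the given set, so the node is T_7.

T_7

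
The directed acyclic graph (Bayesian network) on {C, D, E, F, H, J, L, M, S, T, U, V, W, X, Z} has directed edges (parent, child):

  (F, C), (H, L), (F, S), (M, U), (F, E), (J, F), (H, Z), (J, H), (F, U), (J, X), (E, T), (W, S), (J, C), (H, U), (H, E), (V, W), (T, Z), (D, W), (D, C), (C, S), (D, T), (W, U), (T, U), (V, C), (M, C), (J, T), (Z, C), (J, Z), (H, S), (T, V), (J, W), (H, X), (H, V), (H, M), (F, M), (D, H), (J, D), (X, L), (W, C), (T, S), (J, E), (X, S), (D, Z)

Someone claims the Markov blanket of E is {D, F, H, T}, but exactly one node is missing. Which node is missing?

J

A node's Markov blanket = Pa ∪ Ch ∪ (parents of Ch other than the node itself).
Pa(E) = {F, H, J}.
Ch(E) = {T}.
Co-parents of E (other parents of its children):
  parents(T) \ {E} = {D, J}.
MB(E) = {D, F, H, J, T}.
Comparing with the claimed set, J is missing.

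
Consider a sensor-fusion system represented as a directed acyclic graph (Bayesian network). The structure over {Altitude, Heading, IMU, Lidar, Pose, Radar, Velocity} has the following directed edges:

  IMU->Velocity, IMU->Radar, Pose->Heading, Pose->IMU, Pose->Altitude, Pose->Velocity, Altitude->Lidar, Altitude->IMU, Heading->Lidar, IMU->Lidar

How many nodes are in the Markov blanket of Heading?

4

A node's Markov blanket = Pa ∪ Ch ∪ (parents of Ch other than the node itself).
Heading's parents: Pose.
Heading's children: Lidar.
Co-parents of Heading (other parents of its children):
  Lidar's other parents are Altitude, IMU.
MB(Heading) = {Altitude, IMU, Lidar, Pose}, which has 4 nodes.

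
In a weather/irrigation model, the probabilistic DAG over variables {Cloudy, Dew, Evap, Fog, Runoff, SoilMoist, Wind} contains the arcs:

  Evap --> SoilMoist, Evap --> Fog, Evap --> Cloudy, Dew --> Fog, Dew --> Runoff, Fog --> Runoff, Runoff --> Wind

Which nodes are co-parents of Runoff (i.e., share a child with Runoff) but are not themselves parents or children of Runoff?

Children of Runoff: Wind.
  Wind: no additional parents.
Excluding nodes already adjacent to Runoff (Dew, Fog, Wind), the co-parent-only contribution is {}.

{}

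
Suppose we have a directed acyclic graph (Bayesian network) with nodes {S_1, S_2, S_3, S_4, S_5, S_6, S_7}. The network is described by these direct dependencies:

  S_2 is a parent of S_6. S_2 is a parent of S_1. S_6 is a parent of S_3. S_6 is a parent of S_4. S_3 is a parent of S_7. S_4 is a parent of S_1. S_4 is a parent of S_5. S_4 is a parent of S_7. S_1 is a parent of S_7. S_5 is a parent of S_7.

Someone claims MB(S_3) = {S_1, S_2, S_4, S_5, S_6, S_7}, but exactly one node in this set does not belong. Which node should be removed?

S_2

Pa(S_3) = {S_6}.
Ch(S_3) = {S_7}.
Other parents of S_3's children:
  S_7's other parents are S_1, S_4, S_5.
MB(S_3) = {S_1, S_4, S_5, S_6, S_7}.
S_2 is neither a parent, child, nor co-parent of S_3, so it does not belong.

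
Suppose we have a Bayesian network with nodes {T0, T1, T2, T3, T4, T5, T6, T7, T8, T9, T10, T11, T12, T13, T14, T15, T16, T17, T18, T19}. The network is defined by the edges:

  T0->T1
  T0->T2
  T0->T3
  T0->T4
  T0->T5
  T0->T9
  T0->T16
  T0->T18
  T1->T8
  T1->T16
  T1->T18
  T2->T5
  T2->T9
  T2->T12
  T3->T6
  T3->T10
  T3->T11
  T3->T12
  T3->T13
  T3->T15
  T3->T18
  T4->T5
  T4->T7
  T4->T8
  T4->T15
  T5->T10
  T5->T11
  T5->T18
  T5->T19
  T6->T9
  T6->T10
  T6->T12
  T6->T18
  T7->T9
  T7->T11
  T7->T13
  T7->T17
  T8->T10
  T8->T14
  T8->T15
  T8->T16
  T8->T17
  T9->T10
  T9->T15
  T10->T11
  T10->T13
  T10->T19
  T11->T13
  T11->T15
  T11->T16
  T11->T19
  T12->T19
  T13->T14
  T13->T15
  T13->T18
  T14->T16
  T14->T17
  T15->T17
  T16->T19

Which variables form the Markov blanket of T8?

{T0, T1, T3, T4, T5, T6, T7, T9, T10, T11, T13, T14, T15, T16, T17}

A node's Markov blanket = Pa ∪ Ch ∪ (parents of Ch other than the node itself).
Pa(T8) = {T1, T4}.
T8's children: T10, T14, T15, T16, T17.
For each child, the remaining parents (spouses of T8):
  T10: T3, T5, T6, T9
  T14: T13
  T15: T3, T4, T9, T11, T13
  T16: T0, T1, T11, T14
  T17: T7, T14, T15
MB(T8) = {T0, T1, T3, T4, T5, T6, T7, T9, T10, T11, T13, T14, T15, T16, T17}.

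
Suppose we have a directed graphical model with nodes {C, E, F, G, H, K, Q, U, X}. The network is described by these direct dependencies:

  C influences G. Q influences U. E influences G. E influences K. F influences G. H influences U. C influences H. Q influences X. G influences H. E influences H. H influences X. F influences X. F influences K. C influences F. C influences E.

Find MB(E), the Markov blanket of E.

Ch(E) = {G, H, K}.
Pa(E) = {C}.
Co-parents of E (other parents of its children):
  G's other parents are C, F.
  H also has parents C, G.
  parents(K) \ {E} = {F}.
Taking the union gives {C, F, G, H, K}.

{C, F, G, H, K}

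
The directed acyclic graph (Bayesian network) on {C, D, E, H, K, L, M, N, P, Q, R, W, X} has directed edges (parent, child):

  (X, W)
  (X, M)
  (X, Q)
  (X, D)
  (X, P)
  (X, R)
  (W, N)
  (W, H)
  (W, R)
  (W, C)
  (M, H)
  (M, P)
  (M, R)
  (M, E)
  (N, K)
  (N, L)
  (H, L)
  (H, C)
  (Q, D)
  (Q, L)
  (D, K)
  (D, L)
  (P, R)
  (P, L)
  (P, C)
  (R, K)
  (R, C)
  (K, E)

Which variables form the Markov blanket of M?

{E, H, K, P, R, W, X}

A node's Markov blanket = Pa ∪ Ch ∪ (parents of Ch other than the node itself).
M's parents: X.
Ch(M) = {E, H, P, R}.
Other parents of M's children:
  H's other parent is W.
  P's other parent is X.
  R's other parents are P, W, X.
  E also has parent K.
MB(M) = {E, H, K, P, R, W, X}.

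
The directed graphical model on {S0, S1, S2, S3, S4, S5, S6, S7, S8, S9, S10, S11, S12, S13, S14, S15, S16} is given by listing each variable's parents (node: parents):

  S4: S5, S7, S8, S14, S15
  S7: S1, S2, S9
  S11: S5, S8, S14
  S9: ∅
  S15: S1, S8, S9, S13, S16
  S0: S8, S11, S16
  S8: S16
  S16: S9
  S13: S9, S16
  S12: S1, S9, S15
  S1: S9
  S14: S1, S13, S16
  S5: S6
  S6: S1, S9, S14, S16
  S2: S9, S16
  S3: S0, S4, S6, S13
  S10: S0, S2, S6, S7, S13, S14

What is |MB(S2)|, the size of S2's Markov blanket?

A node's Markov blanket = Pa ∪ Ch ∪ (parents of Ch other than the node itself).
Pa(S2) = {S9, S16}.
S2 has children S7, S10.
Co-parents of S2 (other parents of its children):
  S7 also has parents S1, S9.
  S10's other parents are S0, S6, S7, S13, S14.
MB(S2) = {S0, S1, S6, S7, S9, S10, S13, S14, S16}, which has 9 nodes.

9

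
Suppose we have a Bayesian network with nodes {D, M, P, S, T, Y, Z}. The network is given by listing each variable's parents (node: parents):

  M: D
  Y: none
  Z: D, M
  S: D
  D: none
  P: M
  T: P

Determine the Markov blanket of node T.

Ch(T) = {}.
Parents of T: P.
With no children, T has no spouses; the co-parent set is empty.
Taking the union gives {P}.

{P}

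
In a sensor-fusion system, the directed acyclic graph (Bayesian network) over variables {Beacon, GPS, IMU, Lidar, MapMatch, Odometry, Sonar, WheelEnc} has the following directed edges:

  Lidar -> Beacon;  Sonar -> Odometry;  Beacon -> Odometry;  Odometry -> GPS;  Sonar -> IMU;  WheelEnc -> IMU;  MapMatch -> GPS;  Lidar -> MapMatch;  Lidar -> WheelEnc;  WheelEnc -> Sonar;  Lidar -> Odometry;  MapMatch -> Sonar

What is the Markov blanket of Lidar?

By definition, MB(Lidar) is built from Lidar's parents, Lidar's children, and the co-parents of Lidar.
Lidar's children: Beacon, MapMatch, Odometry, WheelEnc.
Lidar has no parents.
Co-parents of Lidar (other parents of its children):
  Beacon: —
  MapMatch: —
  WheelEnc: —
  Odometry: Beacon, Sonar
MB(Lidar) = {Beacon, MapMatch, Odometry, Sonar, WheelEnc}.

{Beacon, MapMatch, Odometry, Sonar, WheelEnc}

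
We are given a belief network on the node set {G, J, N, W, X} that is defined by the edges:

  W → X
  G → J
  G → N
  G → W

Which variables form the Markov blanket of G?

By definition, MB(G) is built from G's parents, G's children, and the co-parents of G.
G has no parents.
Ch(G) = {J, N, W}.
For each child, the remaining parents (spouses of G):
  J has no other parent.
  N: no additional parents.
  W: no additional parents.
MB(G) = {J, N, W}.

{J, N, W}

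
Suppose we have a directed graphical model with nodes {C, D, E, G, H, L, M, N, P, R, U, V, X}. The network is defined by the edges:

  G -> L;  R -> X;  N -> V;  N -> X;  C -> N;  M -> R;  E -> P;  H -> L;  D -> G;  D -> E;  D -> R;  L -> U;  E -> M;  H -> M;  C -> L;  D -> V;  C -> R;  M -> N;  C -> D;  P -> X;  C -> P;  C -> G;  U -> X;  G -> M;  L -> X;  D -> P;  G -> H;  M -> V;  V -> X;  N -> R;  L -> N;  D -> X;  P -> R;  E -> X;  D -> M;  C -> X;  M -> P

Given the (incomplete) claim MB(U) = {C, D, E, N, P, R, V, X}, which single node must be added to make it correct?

L

A node's Markov blanket = Pa ∪ Ch ∪ (parents of Ch other than the node itself).
U's children: X.
Parents of U: L.
Co-parents of U (other parents of its children):
  X: C, D, E, L, N, P, R, V
MB(U) = {C, D, E, L, N, P, R, V, X}.
Comparing with the claimed set, L is missing.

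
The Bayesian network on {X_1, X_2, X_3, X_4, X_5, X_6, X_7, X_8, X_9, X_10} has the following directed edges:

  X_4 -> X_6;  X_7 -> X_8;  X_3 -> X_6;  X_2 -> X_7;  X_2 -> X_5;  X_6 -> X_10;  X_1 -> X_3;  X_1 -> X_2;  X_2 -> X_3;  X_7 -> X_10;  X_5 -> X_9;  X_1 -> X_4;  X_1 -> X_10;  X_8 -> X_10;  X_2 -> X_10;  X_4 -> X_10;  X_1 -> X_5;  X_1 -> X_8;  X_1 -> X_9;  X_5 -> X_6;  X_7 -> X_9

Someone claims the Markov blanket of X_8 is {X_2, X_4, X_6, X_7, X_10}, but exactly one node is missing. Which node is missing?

By definition, MB(X_8) is built from X_8's parents, X_8's children, and the co-parents of X_8.
X_8 has parents X_1, X_7.
X_8 has child X_10.
Other parents of X_8's children:
  X_10's other parents are X_1, X_2, X_4, X_6, X_7.
MB(X_8) = {X_1, X_2, X_4, X_6, X_7, X_10}.
Comparing with the claimed set, X_1 is missing.

X_1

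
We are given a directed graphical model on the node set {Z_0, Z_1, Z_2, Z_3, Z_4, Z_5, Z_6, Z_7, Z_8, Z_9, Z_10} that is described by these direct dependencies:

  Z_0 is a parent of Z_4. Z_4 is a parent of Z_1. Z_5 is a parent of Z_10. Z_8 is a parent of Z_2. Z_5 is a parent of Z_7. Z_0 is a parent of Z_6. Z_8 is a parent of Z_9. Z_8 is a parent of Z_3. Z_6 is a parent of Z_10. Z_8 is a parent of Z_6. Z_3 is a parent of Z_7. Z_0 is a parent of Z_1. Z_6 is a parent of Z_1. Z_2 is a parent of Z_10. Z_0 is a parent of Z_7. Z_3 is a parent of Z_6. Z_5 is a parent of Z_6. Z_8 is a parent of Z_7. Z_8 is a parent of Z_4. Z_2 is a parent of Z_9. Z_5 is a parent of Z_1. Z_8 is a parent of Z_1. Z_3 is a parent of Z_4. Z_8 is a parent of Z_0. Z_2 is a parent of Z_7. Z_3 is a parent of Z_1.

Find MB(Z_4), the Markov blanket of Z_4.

{Z_0, Z_1, Z_3, Z_5, Z_6, Z_8}

Z_4 has child Z_1.
Pa(Z_4) = {Z_0, Z_3, Z_8}.
For each child, the remaining parents (spouses of Z_4):
  Z_1: Z_0, Z_3, Z_5, Z_6, Z_8
MB(Z_4) = {Z_0, Z_1, Z_3, Z_5, Z_6, Z_8}.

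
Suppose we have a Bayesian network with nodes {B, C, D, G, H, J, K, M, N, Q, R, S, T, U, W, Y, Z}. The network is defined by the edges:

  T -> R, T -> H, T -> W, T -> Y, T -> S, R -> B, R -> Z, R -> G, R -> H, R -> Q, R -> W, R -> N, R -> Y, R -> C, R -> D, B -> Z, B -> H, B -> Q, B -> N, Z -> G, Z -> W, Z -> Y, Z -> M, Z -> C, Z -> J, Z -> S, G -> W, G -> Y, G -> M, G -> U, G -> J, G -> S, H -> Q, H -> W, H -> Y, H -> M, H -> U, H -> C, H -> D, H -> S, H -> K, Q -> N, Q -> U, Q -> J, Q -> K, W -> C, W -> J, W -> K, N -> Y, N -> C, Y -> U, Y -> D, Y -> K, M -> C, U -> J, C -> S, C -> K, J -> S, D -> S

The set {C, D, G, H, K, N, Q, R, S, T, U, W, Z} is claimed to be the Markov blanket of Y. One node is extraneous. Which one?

S

A node's Markov blanket = Pa ∪ Ch ∪ (parents of Ch other than the node itself).
Children of Y: D, K, U.
Y's parents: G, H, N, R, T, Z.
Other parents of Y's children:
  U: G, H, Q
  D: H, R
  K: C, H, Q, W
MB(Y) = {C, D, G, H, K, N, Q, R, T, U, W, Z}.
S is neither a parent, child, nor co-parent of Y, so it does not belong.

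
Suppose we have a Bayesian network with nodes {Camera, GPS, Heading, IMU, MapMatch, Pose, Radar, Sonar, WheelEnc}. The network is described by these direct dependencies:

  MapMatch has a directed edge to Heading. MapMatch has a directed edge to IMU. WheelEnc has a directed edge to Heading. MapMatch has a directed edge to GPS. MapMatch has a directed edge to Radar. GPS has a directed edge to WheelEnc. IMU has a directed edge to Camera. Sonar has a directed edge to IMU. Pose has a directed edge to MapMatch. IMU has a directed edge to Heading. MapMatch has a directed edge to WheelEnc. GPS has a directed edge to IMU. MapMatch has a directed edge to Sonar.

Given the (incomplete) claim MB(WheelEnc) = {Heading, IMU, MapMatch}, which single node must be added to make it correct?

WheelEnc's children: Heading.
WheelEnc has parents GPS, MapMatch.
Other parents of WheelEnc's children:
  Heading: IMU, MapMatch
MB(WheelEnc) = {GPS, Heading, IMU, MapMatch}.
Comparing with the claimed set, GPS is missing.

GPS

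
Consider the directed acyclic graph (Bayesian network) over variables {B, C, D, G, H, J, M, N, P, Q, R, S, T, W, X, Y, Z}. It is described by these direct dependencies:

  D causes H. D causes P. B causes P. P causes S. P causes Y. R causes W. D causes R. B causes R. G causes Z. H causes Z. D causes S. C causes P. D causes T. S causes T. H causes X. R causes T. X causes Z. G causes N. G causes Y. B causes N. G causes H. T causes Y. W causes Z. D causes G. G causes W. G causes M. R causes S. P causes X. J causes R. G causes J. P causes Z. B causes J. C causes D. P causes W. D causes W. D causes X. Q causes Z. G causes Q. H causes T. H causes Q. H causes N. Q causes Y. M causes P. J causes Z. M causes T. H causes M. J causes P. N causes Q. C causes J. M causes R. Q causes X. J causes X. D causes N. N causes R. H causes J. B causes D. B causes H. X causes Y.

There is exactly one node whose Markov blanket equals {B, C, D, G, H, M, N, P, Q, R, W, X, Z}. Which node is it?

J

The target node must have every member of {B, C, D, G, H, M, N, P, Q, R, W, X, Z} as a parent, child, or co-parent, and no others.
Parents of J: B, C, G, H; children: P, R, X, Z; co-parents: B, C, D, G, H, M, N, P, Q, W, X.
These exactly cover the given set, so the node is J.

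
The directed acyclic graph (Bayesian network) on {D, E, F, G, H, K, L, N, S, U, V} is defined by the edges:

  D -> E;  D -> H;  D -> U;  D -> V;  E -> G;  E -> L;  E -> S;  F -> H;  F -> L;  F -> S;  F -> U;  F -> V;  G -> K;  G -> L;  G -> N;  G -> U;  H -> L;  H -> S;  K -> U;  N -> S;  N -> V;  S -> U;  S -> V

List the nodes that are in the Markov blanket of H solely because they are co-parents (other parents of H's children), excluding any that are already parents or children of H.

Children of H: L, S.
  L's other parents are E, F, G.
  S's other parents are E, F, N.
Excluding nodes already adjacent to H (D, F, L, S), the co-parent-only contribution is {E, G, N}.

{E, G, N}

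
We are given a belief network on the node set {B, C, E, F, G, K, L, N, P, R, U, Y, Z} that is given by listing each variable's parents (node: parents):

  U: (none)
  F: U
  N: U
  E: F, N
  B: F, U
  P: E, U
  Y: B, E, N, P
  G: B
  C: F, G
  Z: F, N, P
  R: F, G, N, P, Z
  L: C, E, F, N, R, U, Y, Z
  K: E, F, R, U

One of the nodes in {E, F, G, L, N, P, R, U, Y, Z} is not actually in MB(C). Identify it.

C's parents: F, G.
Children of C: L.
Parents of each child, excluding C:
  L's other parents are E, F, N, R, U, Y, Z.
MB(C) = {E, F, G, L, N, R, U, Y, Z}.
P is neither a parent, child, nor co-parent of C, so it does not belong.

P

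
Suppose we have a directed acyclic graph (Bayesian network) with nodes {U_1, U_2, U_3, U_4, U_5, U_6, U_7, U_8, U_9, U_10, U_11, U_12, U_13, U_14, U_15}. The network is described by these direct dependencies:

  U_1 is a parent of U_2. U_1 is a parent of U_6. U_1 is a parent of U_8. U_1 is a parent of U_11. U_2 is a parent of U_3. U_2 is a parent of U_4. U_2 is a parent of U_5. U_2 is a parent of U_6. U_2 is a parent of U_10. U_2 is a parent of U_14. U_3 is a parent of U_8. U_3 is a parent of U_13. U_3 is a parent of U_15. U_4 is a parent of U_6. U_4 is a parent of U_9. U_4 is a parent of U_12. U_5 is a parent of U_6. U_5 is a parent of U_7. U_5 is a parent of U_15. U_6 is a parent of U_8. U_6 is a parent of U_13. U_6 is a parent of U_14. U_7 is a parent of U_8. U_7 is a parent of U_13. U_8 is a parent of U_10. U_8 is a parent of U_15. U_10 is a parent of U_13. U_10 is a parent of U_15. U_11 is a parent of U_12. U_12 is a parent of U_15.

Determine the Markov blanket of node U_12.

U_12's parents: U_4, U_11.
U_12 has child U_15.
Other parents of U_12's children:
  U_15: U_3, U_5, U_8, U_10
Taking the union gives {U_3, U_4, U_5, U_8, U_10, U_11, U_15}.

{U_3, U_4, U_5, U_8, U_10, U_11, U_15}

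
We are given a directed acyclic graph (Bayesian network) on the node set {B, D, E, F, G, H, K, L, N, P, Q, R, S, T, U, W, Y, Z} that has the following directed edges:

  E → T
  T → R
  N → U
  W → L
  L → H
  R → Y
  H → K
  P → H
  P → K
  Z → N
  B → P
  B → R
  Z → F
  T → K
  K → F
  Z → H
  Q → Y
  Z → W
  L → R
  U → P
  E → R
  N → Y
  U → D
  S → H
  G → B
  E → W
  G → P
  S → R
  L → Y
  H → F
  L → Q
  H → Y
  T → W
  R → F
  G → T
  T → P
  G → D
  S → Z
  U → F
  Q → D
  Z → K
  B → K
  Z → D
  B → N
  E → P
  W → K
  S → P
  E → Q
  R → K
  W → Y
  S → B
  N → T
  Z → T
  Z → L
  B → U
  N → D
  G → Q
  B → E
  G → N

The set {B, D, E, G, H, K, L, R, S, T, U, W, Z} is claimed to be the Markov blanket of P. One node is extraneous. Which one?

A node's Markov blanket = Pa ∪ Ch ∪ (parents of Ch other than the node itself).
P has parents B, E, G, S, T, U.
P has children H, K.
For each child, the remaining parents (spouses of P):
  H also has parents L, S, Z.
  K's other parents are B, H, R, T, W, Z.
MB(P) = {B, E, G, H, K, L, R, S, T, U, W, Z}.
D is neither a parent, child, nor co-parent of P, so it does not belong.

D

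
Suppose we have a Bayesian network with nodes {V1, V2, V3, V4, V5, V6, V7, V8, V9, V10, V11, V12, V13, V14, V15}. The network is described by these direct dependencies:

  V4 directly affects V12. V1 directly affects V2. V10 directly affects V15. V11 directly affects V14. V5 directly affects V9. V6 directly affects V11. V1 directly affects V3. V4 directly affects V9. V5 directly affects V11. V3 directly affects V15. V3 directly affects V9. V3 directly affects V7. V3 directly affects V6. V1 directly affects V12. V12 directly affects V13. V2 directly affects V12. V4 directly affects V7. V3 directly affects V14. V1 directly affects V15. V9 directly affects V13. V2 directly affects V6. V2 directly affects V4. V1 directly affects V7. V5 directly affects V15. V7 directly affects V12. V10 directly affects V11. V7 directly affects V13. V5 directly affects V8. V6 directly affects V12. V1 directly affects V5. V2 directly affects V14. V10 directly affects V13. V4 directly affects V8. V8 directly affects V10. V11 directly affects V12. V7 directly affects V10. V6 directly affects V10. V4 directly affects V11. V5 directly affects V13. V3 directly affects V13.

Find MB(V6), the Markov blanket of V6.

A node's Markov blanket = Pa ∪ Ch ∪ (parents of Ch other than the node itself).
V6's parents: V2, V3.
Ch(V6) = {V10, V11, V12}.
Other parents of V6's children:
  parents(V10) \ {V6} = {V7, V8}.
  V11's other parents are V4, V5, V10.
  V12 also has parents V1, V2, V4, V7, V11.
Union: {V2, V3} ∪ {V10, V11, V12} ∪ {V1, V2, V4, V5, V7, V8, V10, V11} = {V1, V2, V3, V4, V5, V7, V8, V10, V11, V12}.

{V1, V2, V3, V4, V5, V7, V8, V10, V11, V12}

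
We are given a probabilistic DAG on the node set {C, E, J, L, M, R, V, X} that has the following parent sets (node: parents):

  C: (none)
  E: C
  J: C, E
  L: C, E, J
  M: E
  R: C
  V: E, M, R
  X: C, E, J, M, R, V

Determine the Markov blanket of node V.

The Markov blanket of a node is its parents, its children, and the other parents of its children.
V's parents: E, M, R.
V has child X.
Co-parents of V (other parents of its children):
  parents(X) \ {V} = {C, E, J, M, R}.
Union: {E, M, R} ∪ {X} ∪ {C, E, J, M, R} = {C, E, J, M, R, X}.

{C, E, J, M, R, X}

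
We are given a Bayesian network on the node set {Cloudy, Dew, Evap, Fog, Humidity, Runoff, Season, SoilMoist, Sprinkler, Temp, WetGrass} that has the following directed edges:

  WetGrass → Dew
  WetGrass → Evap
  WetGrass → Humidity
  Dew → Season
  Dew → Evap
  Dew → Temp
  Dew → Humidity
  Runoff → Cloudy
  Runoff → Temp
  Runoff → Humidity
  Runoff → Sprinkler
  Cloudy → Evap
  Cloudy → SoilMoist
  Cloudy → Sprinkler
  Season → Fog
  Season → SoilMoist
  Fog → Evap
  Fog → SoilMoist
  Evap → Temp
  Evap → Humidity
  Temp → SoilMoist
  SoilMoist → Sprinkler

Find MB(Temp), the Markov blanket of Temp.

Temp has child SoilMoist.
Temp's parents: Dew, Evap, Runoff.
Other parents of Temp's children:
  SoilMoist: Cloudy, Fog, Season
Taking the union gives {Cloudy, Dew, Evap, Fog, Runoff, Season, SoilMoist}.

{Cloudy, Dew, Evap, Fog, Runoff, Season, SoilMoist}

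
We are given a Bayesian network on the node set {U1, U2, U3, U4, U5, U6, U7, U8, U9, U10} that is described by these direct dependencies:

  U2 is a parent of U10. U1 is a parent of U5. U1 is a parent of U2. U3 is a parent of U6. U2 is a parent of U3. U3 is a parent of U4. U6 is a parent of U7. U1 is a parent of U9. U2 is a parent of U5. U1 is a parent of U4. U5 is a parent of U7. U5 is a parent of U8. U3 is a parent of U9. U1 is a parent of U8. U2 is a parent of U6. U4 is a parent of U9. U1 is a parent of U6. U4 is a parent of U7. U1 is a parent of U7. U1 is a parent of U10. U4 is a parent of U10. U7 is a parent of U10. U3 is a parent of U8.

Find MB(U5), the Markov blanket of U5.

A node's Markov blanket = Pa ∪ Ch ∪ (parents of Ch other than the node itself).
U5's parents: U1, U2.
U5's children: U7, U8.
Other parents of U5's children:
  U7: U1, U4, U6
  U8: U1, U3
MB(U5) = {U1, U2, U3, U4, U6, U7, U8}.

{U1, U2, U3, U4, U6, U7, U8}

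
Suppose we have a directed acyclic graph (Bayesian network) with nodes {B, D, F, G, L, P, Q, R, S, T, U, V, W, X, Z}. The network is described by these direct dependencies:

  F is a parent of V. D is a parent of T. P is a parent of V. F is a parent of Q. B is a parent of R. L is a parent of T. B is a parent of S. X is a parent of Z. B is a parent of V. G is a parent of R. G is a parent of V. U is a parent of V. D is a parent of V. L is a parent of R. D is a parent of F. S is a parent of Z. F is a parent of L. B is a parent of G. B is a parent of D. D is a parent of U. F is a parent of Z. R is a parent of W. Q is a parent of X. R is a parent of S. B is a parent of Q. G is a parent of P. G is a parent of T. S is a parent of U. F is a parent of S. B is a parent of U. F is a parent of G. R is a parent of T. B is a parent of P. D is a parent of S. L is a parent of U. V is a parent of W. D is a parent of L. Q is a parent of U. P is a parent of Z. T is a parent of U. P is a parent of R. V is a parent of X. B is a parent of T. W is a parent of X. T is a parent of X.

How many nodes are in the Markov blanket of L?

Parents of L: D, F.
L has children R, T, U.
Co-parents of L (other parents of its children):
  R also has parents B, G, P.
  T's other parents are B, D, G, R.
  parents(U) \ {L} = {B, D, Q, S, T}.
MB(L) = {B, D, F, G, P, Q, R, S, T, U}, which has 10 nodes.

10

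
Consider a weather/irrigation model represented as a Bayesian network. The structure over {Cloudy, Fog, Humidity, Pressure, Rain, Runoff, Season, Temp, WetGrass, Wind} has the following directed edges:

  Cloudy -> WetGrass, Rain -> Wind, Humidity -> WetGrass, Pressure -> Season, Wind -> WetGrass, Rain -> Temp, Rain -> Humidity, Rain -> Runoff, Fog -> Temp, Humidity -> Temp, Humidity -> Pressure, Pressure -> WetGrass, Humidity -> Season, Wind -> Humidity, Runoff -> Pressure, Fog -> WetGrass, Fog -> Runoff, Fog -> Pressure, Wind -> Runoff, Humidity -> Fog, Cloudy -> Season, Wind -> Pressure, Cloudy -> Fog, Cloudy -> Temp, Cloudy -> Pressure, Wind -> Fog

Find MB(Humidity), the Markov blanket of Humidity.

Parents of Humidity: Rain, Wind.
Ch(Humidity) = {Fog, Pressure, Season, Temp, WetGrass}.
Parents of each child, excluding Humidity:
  Fog: Cloudy, Wind
  Pressure: Cloudy, Fog, Runoff, Wind
  WetGrass: Cloudy, Fog, Pressure, Wind
  Season: Cloudy, Pressure
  Temp: Cloudy, Fog, Rain
So the Markov blanket of Humidity is {Cloudy, Fog, Pressure, Rain, Runoff, Season, Temp, WetGrass, Wind}.

{Cloudy, Fog, Pressure, Rain, Runoff, Season, Temp, WetGrass, Wind}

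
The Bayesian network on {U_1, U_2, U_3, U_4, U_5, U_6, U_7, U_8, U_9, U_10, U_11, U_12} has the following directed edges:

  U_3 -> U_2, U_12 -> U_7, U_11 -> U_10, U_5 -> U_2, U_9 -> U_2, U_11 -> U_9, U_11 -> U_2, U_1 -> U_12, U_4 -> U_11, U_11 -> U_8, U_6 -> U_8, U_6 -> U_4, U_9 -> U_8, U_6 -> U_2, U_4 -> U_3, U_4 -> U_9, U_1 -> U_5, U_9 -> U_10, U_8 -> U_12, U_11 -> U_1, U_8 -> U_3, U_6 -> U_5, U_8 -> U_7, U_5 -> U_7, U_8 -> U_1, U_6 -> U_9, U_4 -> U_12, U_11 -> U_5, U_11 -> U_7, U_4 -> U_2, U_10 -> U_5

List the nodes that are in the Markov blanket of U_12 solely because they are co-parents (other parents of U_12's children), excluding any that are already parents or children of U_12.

{U_5, U_11}

Children of U_12: U_7.
  parents(U_7) \ {U_12} = {U_5, U_8, U_11}.
Excluding nodes already adjacent to U_12 (U_1, U_4, U_7, U_8), the co-parent-only contribution is {U_5, U_11}.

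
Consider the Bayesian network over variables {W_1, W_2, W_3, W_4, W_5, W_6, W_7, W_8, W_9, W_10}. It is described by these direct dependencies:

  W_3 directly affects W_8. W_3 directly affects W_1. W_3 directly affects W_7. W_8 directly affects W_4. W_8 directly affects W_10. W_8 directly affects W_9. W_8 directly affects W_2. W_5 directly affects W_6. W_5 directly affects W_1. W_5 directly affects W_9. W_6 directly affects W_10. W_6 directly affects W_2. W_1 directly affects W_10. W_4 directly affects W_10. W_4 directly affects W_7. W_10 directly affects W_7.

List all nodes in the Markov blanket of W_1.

{W_3, W_4, W_5, W_6, W_8, W_10}

The Markov blanket of a node is its parents, its children, and the other parents of its children.
W_1 has child W_10.
Pa(W_1) = {W_3, W_5}.
Co-parents of W_1 (other parents of its children):
  W_10: W_4, W_6, W_8
MB(W_1) = {W_3, W_4, W_5, W_6, W_8, W_10}.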